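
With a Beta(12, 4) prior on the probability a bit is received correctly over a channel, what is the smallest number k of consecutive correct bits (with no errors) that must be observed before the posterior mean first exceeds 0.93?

After k correct bits and 0 errors the posterior is Beta(12+k, 4), with mean (12+k)/(12+4+k).
Set (12+k)/(16+k) > 0.93 and solve: k > (0.93·16 − 12)/(1 − 0.93) = 41.143.
The smallest integer exceeding 41.143 is 42.

k = 42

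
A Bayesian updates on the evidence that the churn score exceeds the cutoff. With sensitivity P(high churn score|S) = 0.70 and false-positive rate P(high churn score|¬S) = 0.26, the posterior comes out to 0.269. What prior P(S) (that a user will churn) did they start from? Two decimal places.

P(S) = 0.12

In odds form, posterior odds = prior odds × likelihood ratio, so prior odds = posterior odds ÷ LR.
Posterior odds = 0.269/(1−0.269) = 0.3680. LR = 0.70/0.26 = 2.6923.
Prior odds = 0.3680/2.6923 = 0.1367, so P(S) = 0.1367/(1+0.1367) ≈ 0.12.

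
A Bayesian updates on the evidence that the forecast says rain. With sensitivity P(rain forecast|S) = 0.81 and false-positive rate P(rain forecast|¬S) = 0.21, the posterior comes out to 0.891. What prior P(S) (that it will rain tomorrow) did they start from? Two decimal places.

P(S) = 0.68

Bayes' rule in odds form gives O(S|E) = O(S)·[P(E|S)/P(E|¬S)], hence O(S) = O(S|E)/LR.
Posterior odds = 0.891/(1−0.891) = 8.1743. LR = 0.81/0.21 = 3.8571.
Prior odds = 8.1743/3.8571 = 2.1193, so P(S) = 2.1193/(1+2.1193) ≈ 0.68.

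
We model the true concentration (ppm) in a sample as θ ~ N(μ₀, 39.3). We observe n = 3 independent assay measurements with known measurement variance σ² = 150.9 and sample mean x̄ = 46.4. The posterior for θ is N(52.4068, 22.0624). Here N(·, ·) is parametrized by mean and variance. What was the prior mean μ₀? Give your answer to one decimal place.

With known observation variance, the Normal–Normal posterior has precision τ_n = τ₀ + n/σ² and mean μ_n = (τ₀μ₀ + (n/σ²)x̄)/τ_n.
Here τ₀ = 1/39.3 = 0.025445 and τ_data = 3/150.9 = 0.019881, so τ_n = 0.045326.
Rearranging for μ₀: μ₀ = (μ_n·τ_n − τ_data·x̄)/τ₀ = (52.4068·0.045326 − 0.019881·46.4) / 0.025445 = 1.452912/0.025445 ≈ 57.1.

μ₀ = 57.1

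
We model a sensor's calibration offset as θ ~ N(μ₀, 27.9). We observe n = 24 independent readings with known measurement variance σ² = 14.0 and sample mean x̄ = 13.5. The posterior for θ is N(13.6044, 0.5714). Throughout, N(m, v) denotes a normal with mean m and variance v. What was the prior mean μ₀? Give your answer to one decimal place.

The posterior mean is a precision-weighted average: μ_n = (τ₀μ₀ + τ_data·x̄)/(τ₀+τ_data), with τ₀=1/σ₀² and τ_data=n/σ².
Here τ₀ = 1/27.9 = 0.035842 and τ_data = 24/14.0 = 1.714286, so τ_n = 1.750128.
Rearranging for μ₀: μ₀ = (μ_n·τ_n − τ_data·x̄)/τ₀ = (13.6044·1.750128 − 1.714286·13.5) / 0.035842 = 0.666580/0.035842 ≈ 18.6.

μ₀ = 18.6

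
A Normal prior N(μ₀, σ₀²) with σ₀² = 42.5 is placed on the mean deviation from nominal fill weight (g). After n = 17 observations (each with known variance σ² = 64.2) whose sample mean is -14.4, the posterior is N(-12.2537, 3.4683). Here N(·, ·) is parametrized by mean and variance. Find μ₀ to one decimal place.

μ₀ = 11.9

With known observation variance, the Normal–Normal posterior has precision τ_n = τ₀ + n/σ² and mean μ_n = (τ₀μ₀ + (n/σ²)x̄)/τ_n.
Here τ₀ = 1/42.5 = 0.023529 and τ_data = 17/64.2 = 0.264798, so τ_n = 0.288327.
Rearranging for μ₀: μ₀ = (μ_n·τ_n − τ_data·x̄)/τ₀ = (-12.2537·0.288327 − 0.264798·-14.4) / 0.023529 = 0.280019/0.023529 ≈ 11.9.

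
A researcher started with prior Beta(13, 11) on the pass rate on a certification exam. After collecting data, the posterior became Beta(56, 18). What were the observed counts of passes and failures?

A Beta(α, β) prior with s successes and f failures in binomial data gives a Beta(α+s, β+f) posterior.
Match parameters: s=56−13=43, f=18−11=7.

43 passes and 7 failures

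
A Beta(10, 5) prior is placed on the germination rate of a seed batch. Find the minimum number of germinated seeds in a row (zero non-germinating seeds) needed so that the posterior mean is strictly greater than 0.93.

After k germinated seeds and 0 non-germinating seeds the posterior is Beta(10+k, 5), with mean (10+k)/(10+5+k).
Set (10+k)/(15+k) > 0.93 and solve: k > (0.93·15 − 10)/(1 − 0.93) = 56.429.
The smallest integer exceeding 56.429 is 57.

k = 57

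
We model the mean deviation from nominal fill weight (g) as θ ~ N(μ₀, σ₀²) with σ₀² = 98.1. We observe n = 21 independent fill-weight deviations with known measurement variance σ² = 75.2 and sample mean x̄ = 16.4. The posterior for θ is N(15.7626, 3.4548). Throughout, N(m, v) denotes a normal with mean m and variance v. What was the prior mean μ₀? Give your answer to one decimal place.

μ₀ = -1.7

The posterior mean is a precision-weighted average: μ_n = (τ₀μ₀ + τ_data·x̄)/(τ₀+τ_data), with τ₀=1/σ₀² and τ_data=n/σ².
Here τ₀ = 1/98.1 = 0.010194 and τ_data = 21/75.2 = 0.279255, so τ_n = 0.289449.
Rearranging for μ₀: μ₀ = (μ_n·τ_n − τ_data·x̄)/τ₀ = (15.7626·0.289449 − 0.279255·16.4) / 0.010194 = -0.017313/0.010194 ≈ -1.7.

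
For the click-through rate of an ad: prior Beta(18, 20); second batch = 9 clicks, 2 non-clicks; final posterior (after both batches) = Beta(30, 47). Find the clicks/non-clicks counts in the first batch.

3 clicks and 25 non-clicks

Because Beta–binomial updating is additive in the counts, the combined data contributed (α_post−α_prior, β_post−β_prior) successes and failures.
Total across both batches: 30−18=12 clicks, 47−20=27 non-clicks.
Subtract the second batch: 12−9=3 clicks and 27−2=25 non-clicks.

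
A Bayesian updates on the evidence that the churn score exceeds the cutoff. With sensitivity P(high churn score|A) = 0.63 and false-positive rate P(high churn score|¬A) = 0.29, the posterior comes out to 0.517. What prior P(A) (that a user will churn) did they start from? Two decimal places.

Bayes' rule in odds form gives O(A|E) = O(A)·[P(E|A)/P(E|¬A)], hence O(A) = O(A|E)/LR.
Posterior odds = 0.517/(1−0.517) = 1.0704. LR = 0.63/0.29 = 2.1724.
Prior odds = 1.0704/2.1724 = 0.4927, so P(A) = 0.4927/(1+0.4927) ≈ 0.33.

P(A) = 0.33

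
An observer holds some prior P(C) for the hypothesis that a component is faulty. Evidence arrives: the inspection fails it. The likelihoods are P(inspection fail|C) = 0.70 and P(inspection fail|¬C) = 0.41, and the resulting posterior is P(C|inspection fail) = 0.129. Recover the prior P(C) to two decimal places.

Bayes' rule in odds form gives O(C|E) = O(C)·[P(E|C)/P(E|¬C)], hence O(C) = O(C|E)/LR.
Posterior odds = 0.129/(1−0.129) = 0.1481. LR = 0.70/0.41 = 1.7073.
Prior odds = 0.1481/1.7073 = 0.0867, so P(C) = 0.0867/(1+0.0867) ≈ 0.08.

P(C) = 0.08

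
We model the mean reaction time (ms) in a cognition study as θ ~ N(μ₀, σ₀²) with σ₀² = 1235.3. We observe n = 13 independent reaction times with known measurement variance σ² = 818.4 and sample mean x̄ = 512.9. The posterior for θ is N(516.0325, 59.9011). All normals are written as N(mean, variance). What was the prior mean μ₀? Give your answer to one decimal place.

μ₀ = 577.5

With known observation variance, the Normal–Normal posterior has precision τ_n = τ₀ + n/σ² and mean μ_n = (τ₀μ₀ + (n/σ²)x̄)/τ_n.
Here τ₀ = 1/1235.3 = 0.000810 and τ_data = 13/818.4 = 0.015885, so τ_n = 0.016695.
Rearranging for μ₀: μ₀ = (μ_n·τ_n − τ_data·x̄)/τ₀ = (516.0325·0.016695 − 0.015885·512.9) / 0.000810 = 0.467746/0.000810 ≈ 577.5.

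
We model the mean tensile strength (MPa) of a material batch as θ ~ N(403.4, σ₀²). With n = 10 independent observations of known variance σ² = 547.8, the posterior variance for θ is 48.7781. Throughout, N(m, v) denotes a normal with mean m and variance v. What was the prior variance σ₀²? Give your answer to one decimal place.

For the Normal–Normal model with known σ², precisions add: τ_n = τ₀ + n/σ².
So 1/σ₀² = 1/48.7781 − 10/547.8 = 0.020501 − 0.018255 = 0.002246.
Hence σ₀² = 1/0.002246 ≈ 445.2.

σ₀² = 445.2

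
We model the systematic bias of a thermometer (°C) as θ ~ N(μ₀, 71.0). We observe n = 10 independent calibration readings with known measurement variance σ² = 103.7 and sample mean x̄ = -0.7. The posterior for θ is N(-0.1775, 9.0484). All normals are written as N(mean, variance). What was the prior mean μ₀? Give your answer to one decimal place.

With known observation variance, the Normal–Normal posterior has precision τ_n = τ₀ + n/σ² and mean μ_n = (τ₀μ₀ + (n/σ²)x̄)/τ_n.
Here τ₀ = 1/71.0 = 0.014085 and τ_data = 10/103.7 = 0.096432, so τ_n = 0.110517.
Rearranging for μ₀: μ₀ = (μ_n·τ_n − τ_data·x̄)/τ₀ = (-0.1775·0.110517 − 0.096432·-0.7) / 0.014085 = 0.047886/0.014085 ≈ 3.4.

μ₀ = 3.4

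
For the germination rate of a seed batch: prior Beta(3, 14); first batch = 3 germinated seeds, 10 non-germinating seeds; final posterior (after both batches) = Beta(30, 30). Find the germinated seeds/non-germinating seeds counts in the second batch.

Because Beta–binomial updating is additive in the counts, the combined data contributed (α_post−α_prior, β_post−β_prior) successes and failures.
Total across both batches: 30−3=27 germinated seeds, 30−14=16 non-germinating seeds.
Subtract the first batch: 27−3=24 germinated seeds and 16−10=6 non-germinating seeds.

24 germinated seeds and 6 non-germinating seeds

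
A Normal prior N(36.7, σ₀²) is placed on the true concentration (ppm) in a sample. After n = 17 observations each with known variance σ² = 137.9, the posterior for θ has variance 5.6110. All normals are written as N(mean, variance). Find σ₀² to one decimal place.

σ₀² = 18.2

For the Normal–Normal model with known σ², precisions add: τ_n = τ₀ + n/σ².
So 1/σ₀² = 1/5.6110 − 17/137.9 = 0.178221 − 0.123278 = 0.054943.
Hence σ₀² = 1/0.054943 ≈ 18.2.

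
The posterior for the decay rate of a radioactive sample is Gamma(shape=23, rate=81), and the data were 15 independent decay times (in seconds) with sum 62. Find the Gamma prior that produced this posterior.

For an exponential likelihood with a Gamma(α, β) prior on the rate, n observations with total T give posterior Gamma(α+n, β+T).
So α = 23 − 15 = 8 and β = 81 − 62 = 19.

Gamma(shape=8, rate=19)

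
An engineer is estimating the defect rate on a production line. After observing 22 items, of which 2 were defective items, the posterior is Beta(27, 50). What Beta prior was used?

Beta(25, 30)

Under Beta–binomial conjugacy the posterior parameters are (α+s, β+f).
Subtract the data counts: 27−2=25, 50−20=30.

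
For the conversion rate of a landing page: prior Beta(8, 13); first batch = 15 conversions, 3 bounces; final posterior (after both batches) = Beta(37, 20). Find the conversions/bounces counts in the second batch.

14 conversions and 4 bounces

Because Beta–binomial updating is additive in the counts, the combined data contributed (α_post−α_prior, β_post−β_prior) successes and failures.
Total across both batches: 37−8=29 conversions, 20−13=7 bounces.
Subtract the first batch: 29−15=14 conversions and 7−3=4 bounces.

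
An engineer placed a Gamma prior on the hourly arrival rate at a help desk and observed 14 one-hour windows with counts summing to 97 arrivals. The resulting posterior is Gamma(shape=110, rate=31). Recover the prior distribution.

Gamma(shape=13, rate=17)

A Gamma(α, β) prior (rate parametrization) on a Poisson rate with n observations summing to S gives posterior Gamma(α+S, β+n).
So α = 110 − 97 = 13 and β = 31 − 14 = 17.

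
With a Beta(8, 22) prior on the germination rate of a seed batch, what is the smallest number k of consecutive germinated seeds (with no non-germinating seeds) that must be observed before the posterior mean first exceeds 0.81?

k = 86

After k germinated seeds and 0 non-germinating seeds the posterior is Beta(8+k, 22), with mean (8+k)/(8+22+k).
Set (8+k)/(30+k) > 0.81 and solve: k > (0.81·30 − 8)/(1 − 0.81) = 85.789.
The smallest integer exceeding 85.789 is 86, and checking k=86: (94)/(116) = 0.8103 > 0.81.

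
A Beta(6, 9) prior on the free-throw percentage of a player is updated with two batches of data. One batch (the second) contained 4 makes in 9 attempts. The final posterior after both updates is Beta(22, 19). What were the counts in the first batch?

12 makes and 5 misses

Because Beta–binomial updating is additive in the counts, the combined data contributed (α_post−α_prior, β_post−β_prior) successes and failures.
Total across both batches: 22−6=16 makes, 19−9=10 misses.
Subtract the second batch: 16−4=12 makes and 10−5=5 misses.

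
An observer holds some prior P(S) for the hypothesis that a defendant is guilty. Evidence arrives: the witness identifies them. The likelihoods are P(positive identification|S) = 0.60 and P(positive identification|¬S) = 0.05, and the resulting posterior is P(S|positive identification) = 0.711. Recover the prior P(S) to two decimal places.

P(S) = 0.17

In odds form, posterior odds = prior odds × likelihood ratio, so prior odds = posterior odds ÷ LR.
Posterior odds = 0.711/(1−0.711) = 2.4602. LR = 0.60/0.05 = 12.0000.
Prior odds = 2.4602/12.0000 = 0.2050, so P(S) = 0.2050/(1+0.2050) ≈ 0.17.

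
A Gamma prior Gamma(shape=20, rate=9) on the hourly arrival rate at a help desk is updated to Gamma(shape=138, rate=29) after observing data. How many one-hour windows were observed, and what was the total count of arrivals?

Gamma–Poisson conjugacy: posterior shape = α + Σxᵢ, posterior rate = β + n.
Matching: Σxᵢ = 138 − 20 = 118 and n = 29 − 9 = 20.

n = 20 one-hour windows with total 118 arrivals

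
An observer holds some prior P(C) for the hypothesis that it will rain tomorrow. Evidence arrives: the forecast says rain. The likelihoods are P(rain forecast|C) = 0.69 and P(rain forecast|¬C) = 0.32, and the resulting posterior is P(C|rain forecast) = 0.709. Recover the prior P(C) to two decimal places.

P(C) = 0.53

In odds form, posterior odds = prior odds × likelihood ratio, so prior odds = posterior odds ÷ LR.
Posterior odds = 0.709/(1−0.709) = 2.4364. LR = 0.69/0.32 = 2.1562.
Prior odds = 2.4364/2.1562 = 1.1300, so P(C) = 1.1300/(1+1.1300) ≈ 0.53.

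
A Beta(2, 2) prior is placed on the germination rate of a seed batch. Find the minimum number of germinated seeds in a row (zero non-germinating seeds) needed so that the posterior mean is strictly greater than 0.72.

After k germinated seeds and 0 non-germinating seeds the posterior is Beta(2+k, 2), with mean (2+k)/(2+2+k).
Set (2+k)/(4+k) > 0.72 and solve: k > (0.72·4 − 2)/(1 − 0.72) = 3.143.
The smallest integer exceeding 3.143 is 4, and checking k=4: (6)/(8) = 0.7500 > 0.72.

k = 4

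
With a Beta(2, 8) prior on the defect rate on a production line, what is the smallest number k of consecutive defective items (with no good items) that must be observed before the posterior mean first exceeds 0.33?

k = 2

After k defective items and 0 good items the posterior is Beta(2+k, 8), with mean (2+k)/(2+8+k).
Set (2+k)/(10+k) > 0.33 and solve: k > (0.33·10 − 2)/(1 − 0.33) = 1.940.
The smallest integer exceeding 1.940 is 2.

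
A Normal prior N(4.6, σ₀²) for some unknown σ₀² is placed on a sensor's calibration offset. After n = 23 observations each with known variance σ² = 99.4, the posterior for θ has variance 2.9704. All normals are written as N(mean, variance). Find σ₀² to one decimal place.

Posterior precision equals prior precision plus data precision: 1/σ_n² = 1/σ₀² + n/σ².
So 1/σ₀² = 1/2.9704 − 23/99.4 = 0.336655 − 0.231388 = 0.105267.
Hence σ₀² = 1/0.105267 ≈ 9.5.

σ₀² = 9.5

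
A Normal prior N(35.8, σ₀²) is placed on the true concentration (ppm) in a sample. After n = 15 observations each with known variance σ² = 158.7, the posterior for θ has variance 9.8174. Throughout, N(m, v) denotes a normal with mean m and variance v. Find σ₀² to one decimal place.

Posterior precision equals prior precision plus data precision: 1/σ_n² = 1/σ₀² + n/σ².
So 1/σ₀² = 1/9.8174 − 15/158.7 = 0.101860 − 0.094518 = 0.007342.
Hence σ₀² = 1/0.007342 ≈ 136.2.

σ₀² = 136.2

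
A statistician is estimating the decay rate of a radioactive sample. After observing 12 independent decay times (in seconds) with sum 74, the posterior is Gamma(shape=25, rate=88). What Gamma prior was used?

Gamma–exponential conjugacy: posterior shape = α + n, posterior rate = β + Σtᵢ.
So α = 25 − 12 = 13 and β = 88 − 74 = 14.

Gamma(shape=13, rate=14)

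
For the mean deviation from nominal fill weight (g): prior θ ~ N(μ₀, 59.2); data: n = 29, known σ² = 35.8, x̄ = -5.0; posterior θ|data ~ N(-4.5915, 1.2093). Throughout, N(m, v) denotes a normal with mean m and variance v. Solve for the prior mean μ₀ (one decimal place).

The posterior mean is a precision-weighted average: μ_n = (τ₀μ₀ + τ_data·x̄)/(τ₀+τ_data), with τ₀=1/σ₀² and τ_data=n/σ².
Here τ₀ = 1/59.2 = 0.016892 and τ_data = 29/35.8 = 0.810056, so τ_n = 0.826948.
Rearranging for μ₀: μ₀ = (μ_n·τ_n − τ_data·x̄)/τ₀ = (-4.5915·0.826948 − 0.810056·-5.0) / 0.016892 = 0.253348/0.016892 ≈ 15.0.

μ₀ = 15.0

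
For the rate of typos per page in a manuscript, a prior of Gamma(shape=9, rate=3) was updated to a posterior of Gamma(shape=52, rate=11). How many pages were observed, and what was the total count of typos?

Gamma–Poisson conjugacy: posterior shape = α + Σxᵢ, posterior rate = β + n.
Matching: Σxᵢ = 52 − 9 = 43 and n = 11 − 3 = 8.

n = 8 pages with total 43 typos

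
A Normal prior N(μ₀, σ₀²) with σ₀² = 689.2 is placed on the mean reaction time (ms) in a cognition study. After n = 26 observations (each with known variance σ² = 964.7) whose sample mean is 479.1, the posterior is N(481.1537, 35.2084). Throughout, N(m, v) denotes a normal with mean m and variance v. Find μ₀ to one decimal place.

With known observation variance, the Normal–Normal posterior has precision τ_n = τ₀ + n/σ² and mean μ_n = (τ₀μ₀ + (n/σ²)x̄)/τ_n.
Here τ₀ = 1/689.2 = 0.001451 and τ_data = 26/964.7 = 0.026951, so τ_n = 0.028402.
Rearranging for μ₀: μ₀ = (μ_n·τ_n − τ_data·x̄)/τ₀ = (481.1537·0.028402 − 0.026951·479.1) / 0.001451 = 0.753503/0.001451 ≈ 519.3.

μ₀ = 519.3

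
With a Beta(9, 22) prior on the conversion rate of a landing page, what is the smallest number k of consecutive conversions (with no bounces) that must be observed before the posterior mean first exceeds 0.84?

After k conversions and 0 bounces the posterior is Beta(9+k, 22), with mean (9+k)/(9+22+k).
Set (9+k)/(31+k) > 0.84 and solve: k > (0.84·31 − 9)/(1 − 0.84) = 106.500.
The smallest integer exceeding 106.500 is 107, and checking k=107: (116)/(138) = 0.8406 > 0.84.

k = 107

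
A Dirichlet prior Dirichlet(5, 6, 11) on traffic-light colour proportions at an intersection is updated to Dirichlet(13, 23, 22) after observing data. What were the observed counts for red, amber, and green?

For a Dirichlet(α) prior with multinomial counts c, the posterior is Dirichlet(α + c) componentwise.
Counts are posterior − prior componentwise: 13−5=8, 23−6=17, 22−11=11.

counts (8, 17, 11)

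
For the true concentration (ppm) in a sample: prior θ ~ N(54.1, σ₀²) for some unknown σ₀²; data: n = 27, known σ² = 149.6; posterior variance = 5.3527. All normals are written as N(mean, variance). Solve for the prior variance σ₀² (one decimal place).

σ₀² = 157.7

For the Normal–Normal model with known σ², precisions add: τ_n = τ₀ + n/σ².
So 1/σ₀² = 1/5.3527 − 27/149.6 = 0.186822 − 0.180481 = 0.006341.
Hence σ₀² = 1/0.006341 ≈ 157.7.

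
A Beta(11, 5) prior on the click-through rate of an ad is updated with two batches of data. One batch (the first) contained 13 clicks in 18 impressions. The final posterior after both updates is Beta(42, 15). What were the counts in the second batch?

Sequential conjugate updates are equivalent to a single update on the pooled data, so total successes = posterior α − prior α and total failures = posterior β − prior β.
Total across both batches: 42−11=31 clicks, 15−5=10 non-clicks.
Subtract the first batch: 31−13=18 clicks and 10−5=5 non-clicks.

18 clicks and 5 non-clicks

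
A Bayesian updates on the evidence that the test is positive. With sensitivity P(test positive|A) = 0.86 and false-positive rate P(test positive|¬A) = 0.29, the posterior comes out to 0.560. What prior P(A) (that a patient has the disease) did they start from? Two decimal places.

In odds form, posterior odds = prior odds × likelihood ratio, so prior odds = posterior odds ÷ LR.
Posterior odds = 0.560/(1−0.560) = 1.2727. LR = 0.86/0.29 = 2.9655.
Prior odds = 1.2727/2.9655 = 0.4292, so P(A) = 0.4292/(1+0.4292) ≈ 0.30.

P(A) = 0.30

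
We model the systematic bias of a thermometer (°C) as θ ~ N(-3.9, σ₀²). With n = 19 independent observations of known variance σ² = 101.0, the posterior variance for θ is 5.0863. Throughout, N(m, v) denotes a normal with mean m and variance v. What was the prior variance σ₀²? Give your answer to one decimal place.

σ₀² = 117.8

For the Normal–Normal model with known σ², precisions add: τ_n = τ₀ + n/σ².
So 1/σ₀² = 1/5.0863 − 19/101.0 = 0.196607 − 0.188119 = 0.008488.
Hence σ₀² = 1/0.008488 ≈ 117.8.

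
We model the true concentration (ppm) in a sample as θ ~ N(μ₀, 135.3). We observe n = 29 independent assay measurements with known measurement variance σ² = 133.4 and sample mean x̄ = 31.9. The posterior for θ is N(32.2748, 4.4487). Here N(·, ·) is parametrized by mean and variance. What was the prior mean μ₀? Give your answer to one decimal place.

μ₀ = 43.3

With known observation variance, the Normal–Normal posterior has precision τ_n = τ₀ + n/σ² and mean μ_n = (τ₀μ₀ + (n/σ²)x̄)/τ_n.
Here τ₀ = 1/135.3 = 0.007391 and τ_data = 29/133.4 = 0.217391, so τ_n = 0.224782.
Rearranging for μ₀: μ₀ = (μ_n·τ_n − τ_data·x̄)/τ₀ = (32.2748·0.224782 − 0.217391·31.9) / 0.007391 = 0.320021/0.007391 ≈ 43.3.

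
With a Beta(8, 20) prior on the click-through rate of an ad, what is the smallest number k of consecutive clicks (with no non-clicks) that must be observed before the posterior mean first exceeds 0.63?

After k clicks and 0 non-clicks the posterior is Beta(8+k, 20), with mean (8+k)/(8+20+k).
Set (8+k)/(28+k) > 0.63 and solve: k > (0.63·28 − 8)/(1 − 0.63) = 26.054.
The smallest integer exceeding 26.054 is 27, and checking k=27: (35)/(55) = 0.6364 > 0.63.

k = 27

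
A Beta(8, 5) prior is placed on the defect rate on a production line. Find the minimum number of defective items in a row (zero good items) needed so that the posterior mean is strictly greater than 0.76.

k = 8

After k defective items and 0 good items the posterior is Beta(8+k, 5), with mean (8+k)/(8+5+k).
Set (8+k)/(13+k) > 0.76 and solve: k > (0.76·13 − 8)/(1 − 0.76) = 7.833.
The smallest integer exceeding 7.833 is 8, and checking k=8: (16)/(21) = 0.7619 > 0.76.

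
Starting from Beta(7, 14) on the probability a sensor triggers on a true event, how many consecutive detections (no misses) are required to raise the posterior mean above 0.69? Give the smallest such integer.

k = 25

After k detections and 0 misses the posterior is Beta(7+k, 14), with mean (7+k)/(7+14+k).
Set (7+k)/(21+k) > 0.69 and solve: k > (0.69·21 − 7)/(1 − 0.69) = 24.161.
The smallest integer exceeding 24.161 is 25.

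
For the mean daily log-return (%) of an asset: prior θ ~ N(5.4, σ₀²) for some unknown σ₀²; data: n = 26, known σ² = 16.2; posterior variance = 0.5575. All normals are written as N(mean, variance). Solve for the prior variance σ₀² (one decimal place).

σ₀² = 5.3

Posterior precision equals prior precision plus data precision: 1/σ_n² = 1/σ₀² + n/σ².
So 1/σ₀² = 1/0.5575 − 26/16.2 = 1.793722 − 1.604938 = 0.188784.
Hence σ₀² = 1/0.188784 ≈ 5.3.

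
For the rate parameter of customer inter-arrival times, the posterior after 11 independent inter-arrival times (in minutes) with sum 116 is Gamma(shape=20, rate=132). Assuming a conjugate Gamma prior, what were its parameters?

Gamma(shape=9, rate=16)

Gamma–exponential conjugacy: posterior shape = α + n, posterior rate = β + Σtᵢ.
So α = 20 − 11 = 9 and β = 132 − 116 = 16.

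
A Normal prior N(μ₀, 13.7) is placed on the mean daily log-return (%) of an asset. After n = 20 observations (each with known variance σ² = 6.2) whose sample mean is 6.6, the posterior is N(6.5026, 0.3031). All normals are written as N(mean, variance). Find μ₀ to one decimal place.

The posterior mean is a precision-weighted average: μ_n = (τ₀μ₀ + τ_data·x̄)/(τ₀+τ_data), with τ₀=1/σ₀² and τ_data=n/σ².
Here τ₀ = 1/13.7 = 0.072993 and τ_data = 20/6.2 = 3.225806, so τ_n = 3.298799.
Rearranging for μ₀: μ₀ = (μ_n·τ_n − τ_data·x̄)/τ₀ = (6.5026·3.298799 − 3.225806·6.6) / 0.072993 = 0.160451/0.072993 ≈ 2.2.

μ₀ = 2.2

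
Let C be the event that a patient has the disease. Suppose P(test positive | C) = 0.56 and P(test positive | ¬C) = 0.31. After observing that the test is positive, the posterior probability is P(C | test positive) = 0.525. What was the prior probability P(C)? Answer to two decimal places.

P(C) = 0.38

In odds form, posterior odds = prior odds × likelihood ratio, so prior odds = posterior odds ÷ LR.
Posterior odds = 0.525/(1−0.525) = 1.1053. LR = 0.56/0.31 = 1.8065.
Prior odds = 1.1053/1.8065 = 0.6118, so P(C) = 0.6118/(1+0.6118) ≈ 0.38.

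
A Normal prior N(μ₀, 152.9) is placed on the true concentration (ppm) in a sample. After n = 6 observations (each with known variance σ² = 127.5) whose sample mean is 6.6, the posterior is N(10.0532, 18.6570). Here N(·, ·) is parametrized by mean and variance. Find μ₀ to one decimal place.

The posterior mean is a precision-weighted average: μ_n = (τ₀μ₀ + τ_data·x̄)/(τ₀+τ_data), with τ₀=1/σ₀² and τ_data=n/σ².
Here τ₀ = 1/152.9 = 0.006540 and τ_data = 6/127.5 = 0.047059, so τ_n = 0.053599.
Rearranging for μ₀: μ₀ = (μ_n·τ_n − τ_data·x̄)/τ₀ = (10.0532·0.053599 − 0.047059·6.6) / 0.006540 = 0.228252/0.006540 ≈ 34.9.

μ₀ = 34.9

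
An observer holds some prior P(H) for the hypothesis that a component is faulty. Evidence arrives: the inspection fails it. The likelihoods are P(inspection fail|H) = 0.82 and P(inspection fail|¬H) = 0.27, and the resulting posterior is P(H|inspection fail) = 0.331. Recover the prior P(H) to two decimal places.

P(H) = 0.14

Bayes' rule in odds form gives O(H|E) = O(H)·[P(E|H)/P(E|¬H)], hence O(H) = O(H|E)/LR.
Posterior odds = 0.331/(1−0.331) = 0.4948. LR = 0.82/0.27 = 3.0370.
Prior odds = 0.4948/3.0370 = 0.1629, so P(H) = 0.1629/(1+0.1629) ≈ 0.14.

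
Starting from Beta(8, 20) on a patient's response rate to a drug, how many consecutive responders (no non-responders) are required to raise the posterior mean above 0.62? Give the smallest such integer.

After k responders and 0 non-responders the posterior is Beta(8+k, 20), with mean (8+k)/(8+20+k).
Set (8+k)/(28+k) > 0.62 and solve: k > (0.62·28 − 8)/(1 − 0.62) = 24.632.
The smallest integer exceeding 24.632 is 25, and checking k=25: (33)/(53) = 0.6226 > 0.62.

k = 25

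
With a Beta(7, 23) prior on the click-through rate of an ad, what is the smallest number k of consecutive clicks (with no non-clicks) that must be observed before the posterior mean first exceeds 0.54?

k = 21

After k clicks and 0 non-clicks the posterior is Beta(7+k, 23), with mean (7+k)/(7+23+k).
Set (7+k)/(30+k) > 0.54 and solve: k > (0.54·30 − 7)/(1 − 0.54) = 20.000.
The smallest integer exceeding 20.000 is 21, and checking k=21: (28)/(51) = 0.5490 > 0.54.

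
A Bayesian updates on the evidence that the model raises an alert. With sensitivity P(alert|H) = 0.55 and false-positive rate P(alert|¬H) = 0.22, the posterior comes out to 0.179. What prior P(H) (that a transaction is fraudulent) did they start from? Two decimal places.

P(H) = 0.08

In odds form, posterior odds = prior odds × likelihood ratio, so prior odds = posterior odds ÷ LR.
Posterior odds = 0.179/(1−0.179) = 0.2180. LR = 0.55/0.22 = 2.5000.
Prior odds = 0.2180/2.5000 = 0.0872, so P(H) = 0.0872/(1+0.0872) ≈ 0.08.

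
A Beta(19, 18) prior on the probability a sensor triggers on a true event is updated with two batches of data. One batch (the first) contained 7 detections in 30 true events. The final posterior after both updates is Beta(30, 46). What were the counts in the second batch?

4 detections and 5 misses

Because Beta–binomial updating is additive in the counts, the combined data contributed (α_post−α_prior, β_post−β_prior) successes and failures.
Total across both batches: 30−19=11 detections, 46−18=28 misses.
Subtract the first batch: 11−7=4 detections and 28−23=5 misses.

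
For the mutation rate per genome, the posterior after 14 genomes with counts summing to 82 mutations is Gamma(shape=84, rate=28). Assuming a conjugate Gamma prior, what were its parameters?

Gamma(shape=2, rate=14)

A Gamma(α, β) prior (rate parametrization) on a Poisson rate with n observations summing to S gives posterior Gamma(α+S, β+n).
So α = 84 − 82 = 2 and β = 28 − 14 = 14.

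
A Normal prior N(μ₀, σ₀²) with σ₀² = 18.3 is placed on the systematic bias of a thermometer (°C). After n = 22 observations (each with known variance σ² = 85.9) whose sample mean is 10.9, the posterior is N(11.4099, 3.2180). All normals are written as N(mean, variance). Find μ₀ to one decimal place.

μ₀ = 13.8

With known observation variance, the Normal–Normal posterior has precision τ_n = τ₀ + n/σ² and mean μ_n = (τ₀μ₀ + (n/σ²)x̄)/τ_n.
Here τ₀ = 1/18.3 = 0.054645 and τ_data = 22/85.9 = 0.256112, so τ_n = 0.310757.
Rearranging for μ₀: μ₀ = (μ_n·τ_n − τ_data·x̄)/τ₀ = (11.4099·0.310757 − 0.256112·10.9) / 0.054645 = 0.754085/0.054645 ≈ 13.8.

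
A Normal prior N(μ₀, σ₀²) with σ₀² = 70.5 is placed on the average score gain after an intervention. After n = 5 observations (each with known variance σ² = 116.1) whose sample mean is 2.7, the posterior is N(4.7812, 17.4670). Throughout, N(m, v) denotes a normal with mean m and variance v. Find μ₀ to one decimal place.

With known observation variance, the Normal–Normal posterior has precision τ_n = τ₀ + n/σ² and mean μ_n = (τ₀μ₀ + (n/σ²)x̄)/τ_n.
Here τ₀ = 1/70.5 = 0.014184 and τ_data = 5/116.1 = 0.043066, so τ_n = 0.057250.
Rearranging for μ₀: μ₀ = (μ_n·τ_n − τ_data·x̄)/τ₀ = (4.7812·0.057250 − 0.043066·2.7) / 0.014184 = 0.157446/0.014184 ≈ 11.1.

μ₀ = 11.1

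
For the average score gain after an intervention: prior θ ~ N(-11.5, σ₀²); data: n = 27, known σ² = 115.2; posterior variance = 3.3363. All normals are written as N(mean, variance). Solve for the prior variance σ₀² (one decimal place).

σ₀² = 15.3

Posterior precision equals prior precision plus data precision: 1/σ_n² = 1/σ₀² + n/σ².
So 1/σ₀² = 1/3.3363 − 27/115.2 = 0.299733 − 0.234375 = 0.065358.
Hence σ₀² = 1/0.065358 ≈ 15.3.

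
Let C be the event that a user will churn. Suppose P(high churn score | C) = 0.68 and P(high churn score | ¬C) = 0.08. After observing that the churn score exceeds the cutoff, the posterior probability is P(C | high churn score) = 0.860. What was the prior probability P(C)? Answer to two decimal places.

P(C) = 0.42

In odds form, posterior odds = prior odds × likelihood ratio, so prior odds = posterior odds ÷ LR.
Posterior odds = 0.860/(1−0.860) = 6.1429. LR = 0.68/0.08 = 8.5000.
Prior odds = 6.1429/8.5000 = 0.7227, so P(C) = 0.7227/(1+0.7227) ≈ 0.42.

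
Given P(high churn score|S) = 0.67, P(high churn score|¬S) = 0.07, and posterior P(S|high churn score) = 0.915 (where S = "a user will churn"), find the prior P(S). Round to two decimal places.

In odds form, posterior odds = prior odds × likelihood ratio, so prior odds = posterior odds ÷ LR.
Posterior odds = 0.915/(1−0.915) = 10.7647. LR = 0.67/0.07 = 9.5714.
Prior odds = 10.7647/9.5714 = 1.1247, so P(S) = 1.1247/(1+1.1247) ≈ 0.53.

P(S) = 0.53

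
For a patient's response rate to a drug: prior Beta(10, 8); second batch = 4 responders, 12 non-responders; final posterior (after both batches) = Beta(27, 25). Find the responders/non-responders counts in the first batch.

Sequential conjugate updates are equivalent to a single update on the pooled data, so total successes = posterior α − prior α and total failures = posterior β − prior β.
Total across both batches: 27−10=17 responders, 25−8=17 non-responders.
Subtract the second batch: 17−4=13 responders and 17−12=5 non-responders.

13 responders and 5 non-responders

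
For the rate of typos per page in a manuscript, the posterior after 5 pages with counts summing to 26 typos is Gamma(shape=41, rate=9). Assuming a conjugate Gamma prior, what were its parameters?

A Gamma(α, β) prior (rate parametrization) on a Poisson rate with n observations summing to S gives posterior Gamma(α+S, β+n).
So α = 41 − 26 = 15 and β = 9 − 5 = 4.

Gamma(shape=15, rate=4)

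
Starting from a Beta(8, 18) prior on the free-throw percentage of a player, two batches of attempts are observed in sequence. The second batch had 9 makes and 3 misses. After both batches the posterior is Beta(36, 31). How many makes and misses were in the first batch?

19 makes and 10 misses

Because Beta–binomial updating is additive in the counts, the combined data contributed (α_post−α_prior, β_post−β_prior) successes and failures.
Total across both batches: 36−8=28 makes, 31−18=13 misses.
Subtract the second batch: 28−9=19 makes and 13−3=10 misses.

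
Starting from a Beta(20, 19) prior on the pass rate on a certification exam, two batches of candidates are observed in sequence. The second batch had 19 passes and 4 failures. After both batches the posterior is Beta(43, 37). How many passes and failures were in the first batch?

Because Beta–binomial updating is additive in the counts, the combined data contributed (α_post−α_prior, β_post−β_prior) successes and failures.
Total across both batches: 43−20=23 passes, 37−19=18 failures.
Subtract the second batch: 23−19=4 passes and 18−4=14 failures.

4 passes and 14 failures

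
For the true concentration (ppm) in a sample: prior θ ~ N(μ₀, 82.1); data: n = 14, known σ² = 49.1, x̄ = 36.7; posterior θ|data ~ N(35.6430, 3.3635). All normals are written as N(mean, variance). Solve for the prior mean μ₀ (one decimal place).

μ₀ = 10.9

The posterior mean is a precision-weighted average: μ_n = (τ₀μ₀ + τ_data·x̄)/(τ₀+τ_data), with τ₀=1/σ₀² and τ_data=n/σ².
Here τ₀ = 1/82.1 = 0.012180 and τ_data = 14/49.1 = 0.285132, so τ_n = 0.297312.
Rearranging for μ₀: μ₀ = (μ_n·τ_n − τ_data·x̄)/τ₀ = (35.6430·0.297312 − 0.285132·36.7) / 0.012180 = 0.132747/0.012180 ≈ 10.9.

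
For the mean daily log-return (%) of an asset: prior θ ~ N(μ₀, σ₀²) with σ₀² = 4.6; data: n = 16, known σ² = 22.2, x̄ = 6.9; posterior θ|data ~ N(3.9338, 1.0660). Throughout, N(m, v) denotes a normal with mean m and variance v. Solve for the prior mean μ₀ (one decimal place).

The posterior mean is a precision-weighted average: μ_n = (τ₀μ₀ + τ_data·x̄)/(τ₀+τ_data), with τ₀=1/σ₀² and τ_data=n/σ².
Here τ₀ = 1/4.6 = 0.217391 and τ_data = 16/22.2 = 0.720721, so τ_n = 0.938112.
Rearranging for μ₀: μ₀ = (μ_n·τ_n − τ_data·x̄)/τ₀ = (3.9338·0.938112 − 0.720721·6.9) / 0.217391 = -1.282630/0.217391 ≈ -5.9.

μ₀ = -5.9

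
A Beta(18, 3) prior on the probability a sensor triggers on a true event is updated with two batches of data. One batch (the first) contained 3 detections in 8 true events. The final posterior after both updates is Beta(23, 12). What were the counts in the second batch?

Because Beta–binomial updating is additive in the counts, the combined data contributed (α_post−α_prior, β_post−β_prior) successes and failures.
Total across both batches: 23−18=5 detections, 12−3=9 misses.
Subtract the first batch: 5−3=2 detections and 9−5=4 misses.

2 detections and 4 misses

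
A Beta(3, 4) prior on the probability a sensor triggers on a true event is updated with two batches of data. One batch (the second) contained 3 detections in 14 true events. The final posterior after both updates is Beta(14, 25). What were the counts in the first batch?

Sequential conjugate updates are equivalent to a single update on the pooled data, so total successes = posterior α − prior α and total failures = posterior β − prior β.
Total across both batches: 14−3=11 detections, 25−4=21 misses.
Subtract the second batch: 11−3=8 detections and 21−11=10 misses.

8 detections and 10 misses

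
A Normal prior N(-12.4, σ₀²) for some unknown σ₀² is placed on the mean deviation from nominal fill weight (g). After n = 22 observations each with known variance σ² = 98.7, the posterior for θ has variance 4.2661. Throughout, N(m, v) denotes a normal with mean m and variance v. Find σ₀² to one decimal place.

For the Normal–Normal model with known σ², precisions add: τ_n = τ₀ + n/σ².
So 1/σ₀² = 1/4.2661 − 22/98.7 = 0.234406 − 0.222898 = 0.011508.
Hence σ₀² = 1/0.011508 ≈ 86.9.

σ₀² = 86.9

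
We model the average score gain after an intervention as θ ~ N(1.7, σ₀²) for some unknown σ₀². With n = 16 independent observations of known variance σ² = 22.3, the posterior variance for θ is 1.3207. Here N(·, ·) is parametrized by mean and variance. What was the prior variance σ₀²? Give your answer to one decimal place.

σ₀² = 25.2

Posterior precision equals prior precision plus data precision: 1/σ_n² = 1/σ₀² + n/σ².
So 1/σ₀² = 1/1.3207 − 16/22.3 = 0.757174 − 0.717489 = 0.039685.
Hence σ₀² = 1/0.039685 ≈ 25.2.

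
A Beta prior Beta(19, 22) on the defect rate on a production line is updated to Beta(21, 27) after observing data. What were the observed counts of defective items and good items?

A Beta(a, b) prior with s successes and f failures in binomial data gives a Beta(a+s, b+f) posterior.
So s = 21 − 19 = 2 and f = 27 − 22 = 5.

2 defective items and 5 good items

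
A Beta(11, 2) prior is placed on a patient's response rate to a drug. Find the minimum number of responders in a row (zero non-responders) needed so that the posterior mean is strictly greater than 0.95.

k = 28

After k responders and 0 non-responders the posterior is Beta(11+k, 2), with mean (11+k)/(11+2+k).
Set (11+k)/(13+k) > 0.95 and solve: k > (0.95·13 − 11)/(1 − 0.95) = 27.000.
The smallest integer exceeding 27.000 is 28.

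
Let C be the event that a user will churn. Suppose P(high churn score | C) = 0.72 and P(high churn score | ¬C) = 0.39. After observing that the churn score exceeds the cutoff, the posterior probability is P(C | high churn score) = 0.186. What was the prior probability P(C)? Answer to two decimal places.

P(C) = 0.11

Bayes' rule in odds form gives O(C|E) = O(C)·[P(E|C)/P(E|¬C)], hence O(C) = O(C|E)/LR.
Posterior odds = 0.186/(1−0.186) = 0.2285. LR = 0.72/0.39 = 1.8462.
Prior odds = 0.2285/1.8462 = 0.1238, so P(C) = 0.1238/(1+0.1238) ≈ 0.11.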